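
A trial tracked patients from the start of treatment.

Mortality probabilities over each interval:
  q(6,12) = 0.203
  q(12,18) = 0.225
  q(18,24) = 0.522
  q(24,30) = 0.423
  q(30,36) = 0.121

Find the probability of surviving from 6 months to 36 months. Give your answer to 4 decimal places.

P(survive 6→36) = (1 − 0.203) × (1 − 0.225) × (1 − 0.522) × (1 − 0.423) × (1 − 0.121).
= 0.797 × 0.775 × 0.478 × 0.577 × 0.879 = 0.149745.

0.1497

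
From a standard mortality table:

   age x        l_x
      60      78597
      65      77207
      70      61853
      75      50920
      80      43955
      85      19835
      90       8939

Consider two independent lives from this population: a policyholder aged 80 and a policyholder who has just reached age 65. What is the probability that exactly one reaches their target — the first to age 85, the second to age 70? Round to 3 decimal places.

0.529

p₁ = l_85/l_80 = 19835/43955 = 0.451257; p₂ = l_70/l_65 = 61853/77207 = 0.801132.
P(exactly one) = p₁(1−p₂) + (1−p₁)p₂ = 0.089741 + 0.439616 = 0.529356.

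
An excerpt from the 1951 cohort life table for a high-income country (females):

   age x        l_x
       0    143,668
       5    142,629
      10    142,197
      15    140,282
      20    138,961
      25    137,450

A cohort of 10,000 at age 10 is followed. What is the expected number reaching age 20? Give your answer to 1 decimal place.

The relevant probability is 138,961/142,197 = 0.977243.
Expected number = 10,000 × 0.977243 = 9772.4.

9772.4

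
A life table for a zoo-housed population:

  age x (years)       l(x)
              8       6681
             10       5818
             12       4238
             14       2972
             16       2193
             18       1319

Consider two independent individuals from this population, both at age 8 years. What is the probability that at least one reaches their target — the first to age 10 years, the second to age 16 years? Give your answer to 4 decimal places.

0.9132

p₁ = l(10)/l(8) = 5818/6681 = 0.870828; p₂ = l(16)/l(8) = 2193/6681 = 0.328244.
P(at least one) = 1 − (1−p₁)(1−p₂) = 1 − 0.129172 × 0.671756 = 0.913228.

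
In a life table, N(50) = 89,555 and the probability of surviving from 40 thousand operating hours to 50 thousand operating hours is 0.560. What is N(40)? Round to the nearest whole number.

N(40) = N(50) / p = 89,555 / 0.560 = 159920.

159920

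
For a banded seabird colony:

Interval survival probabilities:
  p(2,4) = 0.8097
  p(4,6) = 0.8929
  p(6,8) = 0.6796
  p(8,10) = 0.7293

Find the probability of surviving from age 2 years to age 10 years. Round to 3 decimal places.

0.358

The overall survival probability is 0.8097 × 0.8929 × 0.6796 × 0.7293.
= 0.358333.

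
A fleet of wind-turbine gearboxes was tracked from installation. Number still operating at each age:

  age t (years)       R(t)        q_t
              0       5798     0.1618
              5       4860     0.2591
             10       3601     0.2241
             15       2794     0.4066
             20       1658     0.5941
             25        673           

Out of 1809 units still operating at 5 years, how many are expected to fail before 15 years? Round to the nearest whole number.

The relevant probability is 1 − 2794/4860 = 0.425103.
Expected number = 1809 × 0.425103 = 769.

769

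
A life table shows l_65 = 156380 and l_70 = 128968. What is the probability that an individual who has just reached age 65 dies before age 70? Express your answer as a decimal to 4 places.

P(die before 70 | alive at 65) = 1 − l_70/l_65 = 1 − 128968/156380 = (27412)/156380 = 0.175291.

0.1753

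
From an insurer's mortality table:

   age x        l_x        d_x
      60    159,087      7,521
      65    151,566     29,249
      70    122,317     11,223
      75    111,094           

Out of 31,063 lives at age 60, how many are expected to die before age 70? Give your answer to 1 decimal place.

7179.6

The relevant probability is 1 − 122,317/159,087 = 0.231131.
Expected number = 31,063 × 0.231131 = 7179.6.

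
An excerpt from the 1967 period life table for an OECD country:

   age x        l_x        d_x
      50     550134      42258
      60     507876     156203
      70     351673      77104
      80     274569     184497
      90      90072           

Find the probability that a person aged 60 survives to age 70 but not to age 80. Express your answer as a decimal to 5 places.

0.15182

We want 10|10q60 = (l_70 − l_80)/l_60.
This is the probability of reaching 70 but not 80, conditional on being alive at 60: (l_70 − l_80) / l_60.
= (351673 − 274569) / 507876 = 77104 / 507876 = 0.151817.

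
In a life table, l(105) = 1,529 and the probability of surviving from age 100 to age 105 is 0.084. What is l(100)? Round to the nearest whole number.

l(100) = l(105) / p = 1,529 / 0.084 = 18202.

18202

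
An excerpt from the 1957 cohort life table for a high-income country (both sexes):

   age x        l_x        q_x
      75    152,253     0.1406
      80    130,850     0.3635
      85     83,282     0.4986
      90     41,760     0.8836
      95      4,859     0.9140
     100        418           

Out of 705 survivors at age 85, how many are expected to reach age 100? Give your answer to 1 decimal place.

The relevant probability is 418/83,282 = 0.005019.
Expected number = 705 × 0.005019 = 3.5.

3.5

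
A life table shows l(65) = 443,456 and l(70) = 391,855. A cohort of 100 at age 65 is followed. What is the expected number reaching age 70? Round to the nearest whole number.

88

The relevant probability is 391,855/443,456 = 0.883639.
Expected number = 100 × 0.883639 = 88.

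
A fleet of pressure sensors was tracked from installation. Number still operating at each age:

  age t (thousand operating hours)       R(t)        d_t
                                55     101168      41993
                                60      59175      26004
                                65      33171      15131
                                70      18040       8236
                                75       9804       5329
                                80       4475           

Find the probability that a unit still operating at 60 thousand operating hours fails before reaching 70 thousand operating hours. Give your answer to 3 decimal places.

P(fail before 70 | operational at 60) = 1 − R(70)/R(60) = 1 − 18040/59175 = (41135)/59175 = 0.695142.

0.695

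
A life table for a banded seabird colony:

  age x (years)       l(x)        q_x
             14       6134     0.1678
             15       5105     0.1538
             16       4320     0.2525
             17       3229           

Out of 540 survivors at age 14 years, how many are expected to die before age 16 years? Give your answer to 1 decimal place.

The relevant probability is 1 − 4320/6134 = 0.295729.
Expected number = 540 × 0.295729 = 159.7.

159.7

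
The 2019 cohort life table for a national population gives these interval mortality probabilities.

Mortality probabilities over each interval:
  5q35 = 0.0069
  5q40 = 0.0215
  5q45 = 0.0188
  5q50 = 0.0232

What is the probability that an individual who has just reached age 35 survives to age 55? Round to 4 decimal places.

0.9314

20p35 = (1 − 0.0069) × (1 − 0.0215) × (1 − 0.0188) × (1 − 0.0232).
= 0.9931 × 0.9785 × 0.9812 × 0.9768 = 0.931359.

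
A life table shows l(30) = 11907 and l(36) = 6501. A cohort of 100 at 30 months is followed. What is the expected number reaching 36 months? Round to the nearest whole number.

55

The relevant probability is 6501/11907 = 0.545981.
Expected number = 100 × 0.545981 = 55.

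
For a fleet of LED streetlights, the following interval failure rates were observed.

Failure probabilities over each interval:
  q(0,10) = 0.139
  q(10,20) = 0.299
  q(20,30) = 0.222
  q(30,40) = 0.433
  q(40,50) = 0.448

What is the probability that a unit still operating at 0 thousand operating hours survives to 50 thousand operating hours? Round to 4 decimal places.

0.1470

Survival from 0 to 50 is the product of surviving each interval: (1 − 0.139) × (1 − 0.299) × (1 − 0.222) × (1 − 0.433) × (1 − 0.448).
= 0.861 × 0.701 × 0.778 × 0.567 × 0.552 = 0.146968.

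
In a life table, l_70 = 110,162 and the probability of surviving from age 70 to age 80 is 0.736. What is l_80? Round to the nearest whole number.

81079

l_80 = l_70 × p = 110,162 × 0.736 = 81079.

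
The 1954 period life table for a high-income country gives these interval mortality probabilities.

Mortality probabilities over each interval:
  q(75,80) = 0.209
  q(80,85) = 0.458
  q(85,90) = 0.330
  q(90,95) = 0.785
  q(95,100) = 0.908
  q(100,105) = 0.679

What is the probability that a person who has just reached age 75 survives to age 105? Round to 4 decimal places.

Chaining the interval survival probabilities: (1 − 0.209) × (1 − 0.458) × (1 − 0.330) × (1 − 0.785) × (1 − 0.908) × (1 − 0.679).
= 0.791 × 0.542 × 0.670 × 0.215 × 0.092 × 0.321 = 0.001824.

0.0018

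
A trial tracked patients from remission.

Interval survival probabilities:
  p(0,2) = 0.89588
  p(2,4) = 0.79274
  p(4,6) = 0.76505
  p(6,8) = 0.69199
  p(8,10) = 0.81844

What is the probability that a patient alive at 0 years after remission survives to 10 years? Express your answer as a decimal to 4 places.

0.3077

Survival from 0 to 10 is the product of surviving each interval: 0.89588 × 0.79274 × 0.76505 × 0.69199 × 0.81844.
= 0.307721.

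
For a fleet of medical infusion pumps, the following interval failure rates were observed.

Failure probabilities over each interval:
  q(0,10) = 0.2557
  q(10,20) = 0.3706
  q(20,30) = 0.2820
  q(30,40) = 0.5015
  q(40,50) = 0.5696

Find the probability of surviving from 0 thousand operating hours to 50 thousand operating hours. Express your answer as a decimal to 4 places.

Chaining the interval survival probabilities: (1 − 0.2557) × (1 − 0.3706) × (1 − 0.2820) × (1 − 0.5015) × (1 − 0.5696).
= 0.7443 × 0.6294 × 0.7180 × 0.4985 × 0.4304 = 0.072167.

0.0722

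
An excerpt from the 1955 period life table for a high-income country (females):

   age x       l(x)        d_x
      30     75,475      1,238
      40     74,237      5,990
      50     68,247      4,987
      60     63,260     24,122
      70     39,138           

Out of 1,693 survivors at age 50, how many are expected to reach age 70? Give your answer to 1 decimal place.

970.9

The relevant probability is 39,138/68,247 = 0.573476.
Expected number = 1,693 × 0.573476 = 970.9.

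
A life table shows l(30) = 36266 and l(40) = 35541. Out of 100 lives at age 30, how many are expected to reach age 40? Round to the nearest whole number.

98

The relevant probability is 35541/36266 = 0.980009.
Expected number = 100 × 0.980009 = 98.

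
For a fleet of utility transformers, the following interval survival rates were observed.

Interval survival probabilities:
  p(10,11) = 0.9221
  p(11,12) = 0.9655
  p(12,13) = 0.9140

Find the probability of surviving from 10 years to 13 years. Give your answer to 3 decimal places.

0.814

Survival from 10 to 13 is the product of surviving each interval: 0.9221 × 0.9655 × 0.9140.
= 0.813723.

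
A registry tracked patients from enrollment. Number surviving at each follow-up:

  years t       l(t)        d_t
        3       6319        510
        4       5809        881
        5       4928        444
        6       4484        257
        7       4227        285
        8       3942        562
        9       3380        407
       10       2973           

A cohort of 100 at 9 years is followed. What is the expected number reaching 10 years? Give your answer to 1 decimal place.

The relevant probability is 2973/3380 = 0.879586.
Expected number = 100 × 0.879586 = 88.0.

88.0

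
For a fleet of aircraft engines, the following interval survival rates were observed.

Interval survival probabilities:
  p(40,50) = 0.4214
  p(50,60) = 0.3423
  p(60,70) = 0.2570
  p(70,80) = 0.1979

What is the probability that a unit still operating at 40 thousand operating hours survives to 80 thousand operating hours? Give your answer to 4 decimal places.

0.0073

Chaining the interval survival probabilities: 0.4214 × 0.3423 × 0.2570 × 0.1979.
= 0.007336.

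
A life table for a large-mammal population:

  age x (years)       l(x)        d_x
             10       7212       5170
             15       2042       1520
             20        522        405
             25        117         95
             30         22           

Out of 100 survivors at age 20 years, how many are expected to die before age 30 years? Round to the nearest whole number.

The relevant probability is 1 − 22/522 = 0.957854.
Expected number = 100 × 0.957854 = 96.

96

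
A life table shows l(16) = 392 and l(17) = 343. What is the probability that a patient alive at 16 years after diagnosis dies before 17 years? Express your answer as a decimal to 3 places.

P(die before 17 | alive at 16) = 1 − l(17)/l(16) = 1 − 343/392 = (49)/392 = 0.125000.

0.125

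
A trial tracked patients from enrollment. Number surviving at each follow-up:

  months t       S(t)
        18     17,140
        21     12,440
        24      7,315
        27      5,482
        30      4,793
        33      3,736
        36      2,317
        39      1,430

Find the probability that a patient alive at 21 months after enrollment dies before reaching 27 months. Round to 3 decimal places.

P(die before 27 | alive at 21) = 1 − S(27)/S(21) = 1 − 5,482/12,440 = (6,958)/12,440 = 0.559325.

0.559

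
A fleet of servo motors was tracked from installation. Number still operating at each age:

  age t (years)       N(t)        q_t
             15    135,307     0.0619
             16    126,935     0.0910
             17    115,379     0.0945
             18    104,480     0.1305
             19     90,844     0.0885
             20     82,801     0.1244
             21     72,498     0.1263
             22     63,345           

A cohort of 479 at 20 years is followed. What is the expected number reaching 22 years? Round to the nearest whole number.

The relevant probability is 63,345/82,801 = 0.765027.
Expected number = 479 × 0.765027 = 366.

366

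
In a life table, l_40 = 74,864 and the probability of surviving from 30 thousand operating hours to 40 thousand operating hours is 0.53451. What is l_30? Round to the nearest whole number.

140061

l_30 = l_40 / p = 74,864 / 0.53451 = 140061.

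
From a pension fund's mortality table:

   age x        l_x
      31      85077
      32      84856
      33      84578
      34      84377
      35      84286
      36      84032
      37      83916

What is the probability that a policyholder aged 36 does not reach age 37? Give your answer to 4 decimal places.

0.0014

P(die before 37 | alive at 36) = 1 − l_37/l_36 = 1 − 83916/84032 = (116)/84032 = 0.001380.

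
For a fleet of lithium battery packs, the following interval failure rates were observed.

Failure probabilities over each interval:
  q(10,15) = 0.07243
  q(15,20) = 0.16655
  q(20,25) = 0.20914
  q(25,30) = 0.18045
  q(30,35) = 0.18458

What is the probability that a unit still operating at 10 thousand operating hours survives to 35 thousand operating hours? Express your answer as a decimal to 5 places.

0.40859

Survival from 10 to 35 is the product of surviving each interval: (1 − 0.07243) × (1 − 0.16655) × (1 − 0.20914) × (1 − 0.18045) × (1 − 0.18458).
= 0.92757 × 0.83345 × 0.79086 × 0.81955 × 0.81542 = 0.408585.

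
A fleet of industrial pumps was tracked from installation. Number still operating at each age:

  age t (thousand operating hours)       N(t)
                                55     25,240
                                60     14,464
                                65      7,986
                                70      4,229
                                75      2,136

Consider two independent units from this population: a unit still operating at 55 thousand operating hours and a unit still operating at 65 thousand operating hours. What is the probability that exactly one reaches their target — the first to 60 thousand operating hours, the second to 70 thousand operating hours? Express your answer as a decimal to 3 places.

p₁ = N(60)/N(55) = 14,464/25,240 = 0.573059; p₂ = N(70)/N(65) = 4,229/7,986 = 0.529552.
P(exactly one) = p₁(1−p₂) + (1−p₁)p₂ = 0.269594 + 0.226087 = 0.495682.

0.496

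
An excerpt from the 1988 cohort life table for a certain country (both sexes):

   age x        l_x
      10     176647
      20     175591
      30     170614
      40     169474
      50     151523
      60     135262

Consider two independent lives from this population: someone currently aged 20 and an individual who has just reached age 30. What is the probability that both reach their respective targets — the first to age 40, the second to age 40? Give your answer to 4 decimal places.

0.9587

p₁ = l_40/l_20 = 169474/175591 = 0.965163; p₂ = l_40/l_30 = 169474/170614 = 0.993318.
P(both) = p₁ × p₂ = 0.965163 × 0.993318 = 0.958714.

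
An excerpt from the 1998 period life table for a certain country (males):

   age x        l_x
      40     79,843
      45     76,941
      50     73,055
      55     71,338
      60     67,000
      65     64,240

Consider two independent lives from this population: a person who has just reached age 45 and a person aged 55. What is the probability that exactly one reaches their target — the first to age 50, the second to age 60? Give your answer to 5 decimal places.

0.10517

p₁ = l_50/l_45 = 73,055/76,941 = 0.949494; p₂ = l_60/l_55 = 67,000/71,338 = 0.939191.
P(exactly one) = p₁(1−p₂) + (1−p₁)p₂ = 0.057738 + 0.047435 = 0.105173.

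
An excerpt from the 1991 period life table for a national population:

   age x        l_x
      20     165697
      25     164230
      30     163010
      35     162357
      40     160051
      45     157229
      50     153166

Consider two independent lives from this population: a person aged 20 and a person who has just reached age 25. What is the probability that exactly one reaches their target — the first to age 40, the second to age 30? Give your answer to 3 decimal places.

p₁ = l_40/l_20 = 160051/165697 = 0.965926; p₂ = l_30/l_25 = 163010/164230 = 0.992571.
P(exactly one) = p₁(1−p₂) + (1−p₁)p₂ = 0.007176 + 0.033821 = 0.040997.

0.041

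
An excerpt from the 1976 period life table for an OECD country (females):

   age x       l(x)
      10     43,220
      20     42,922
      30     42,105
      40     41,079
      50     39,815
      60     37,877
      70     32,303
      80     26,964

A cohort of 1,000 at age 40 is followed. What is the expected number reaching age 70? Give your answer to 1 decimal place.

786.4

The relevant probability is 32,303/41,079 = 0.786363.
Expected number = 1,000 × 0.786363 = 786.4.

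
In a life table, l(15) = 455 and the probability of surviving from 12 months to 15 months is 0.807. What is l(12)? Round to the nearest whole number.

l(12) = l(15) / p = 455 / 0.807 = 564.

564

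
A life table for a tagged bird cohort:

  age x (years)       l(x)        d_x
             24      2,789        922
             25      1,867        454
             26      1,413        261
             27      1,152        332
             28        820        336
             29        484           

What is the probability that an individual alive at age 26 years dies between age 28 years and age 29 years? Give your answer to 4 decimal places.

This is the probability of reaching 28 but not 29, conditional on being alive at 26: (l(28) − l(29)) / l(26).
= (820 − 484) / 1,413 = 336 / 1,413 = 0.237792.

0.2378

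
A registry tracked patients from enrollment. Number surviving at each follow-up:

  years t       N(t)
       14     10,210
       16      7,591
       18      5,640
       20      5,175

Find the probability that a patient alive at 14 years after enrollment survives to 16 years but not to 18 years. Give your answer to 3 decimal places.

0.191

This is the probability of reaching 16 but not 18, conditional on being alive at 14: (N(16) − N(18)) / N(14).
= (7,591 − 5,640) / 10,210 = 1,951 / 10,210 = 0.191087.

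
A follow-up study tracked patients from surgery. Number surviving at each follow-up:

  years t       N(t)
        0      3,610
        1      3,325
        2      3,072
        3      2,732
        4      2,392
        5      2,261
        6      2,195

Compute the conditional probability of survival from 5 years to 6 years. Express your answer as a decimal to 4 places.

The conditional survival probability is N(6)/N(5) = 2,195/2,261 = 0.970809.

0.9708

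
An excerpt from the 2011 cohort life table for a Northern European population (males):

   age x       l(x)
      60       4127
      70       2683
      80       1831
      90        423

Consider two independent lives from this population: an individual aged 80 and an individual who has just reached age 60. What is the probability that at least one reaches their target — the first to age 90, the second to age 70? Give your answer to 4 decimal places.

0.7309

p₁ = l(90)/l(80) = 423/1831 = 0.231021; p₂ = l(70)/l(60) = 2683/4127 = 0.650109.
P(at least one) = 1 − (1−p₁)(1−p₂) = 1 − 0.768979 × 0.349891 = 0.730941.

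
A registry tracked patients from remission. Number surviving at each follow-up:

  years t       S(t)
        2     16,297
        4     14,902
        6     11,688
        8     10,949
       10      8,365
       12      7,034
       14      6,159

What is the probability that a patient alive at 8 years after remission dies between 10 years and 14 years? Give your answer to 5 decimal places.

0.20148

This is the probability of reaching 10 but not 14, conditional on being alive at 8: (S(10) − S(14)) / S(8).
= (8,365 − 6,159) / 10,949 = 2,206 / 10,949 = 0.201480.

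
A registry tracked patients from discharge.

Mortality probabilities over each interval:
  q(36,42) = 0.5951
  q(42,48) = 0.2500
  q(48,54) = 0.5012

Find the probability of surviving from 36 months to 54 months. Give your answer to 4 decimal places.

Survival from 36 to 54 is the product of surviving each interval: (1 − 0.5951) × (1 − 0.2500) × (1 − 0.5012).
= 0.4049 × 0.7500 × 0.4988 = 0.151473.

0.1515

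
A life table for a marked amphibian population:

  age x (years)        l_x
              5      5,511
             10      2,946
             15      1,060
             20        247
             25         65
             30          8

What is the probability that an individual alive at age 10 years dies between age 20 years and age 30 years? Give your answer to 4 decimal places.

0.0811

This is the probability of reaching 20 but not 30, conditional on being alive at 10: (l_20 − l_30) / l_10.
= (247 − 8) / 2,946 = 239 / 2,946 = 0.081127.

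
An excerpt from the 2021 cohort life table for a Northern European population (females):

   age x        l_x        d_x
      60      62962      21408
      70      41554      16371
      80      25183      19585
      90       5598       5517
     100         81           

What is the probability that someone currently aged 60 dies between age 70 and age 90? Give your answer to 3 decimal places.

0.571

We want 10|20q60 = (l_70 − l_90)/l_60.
This is the probability of reaching 70 but not 90, conditional on being alive at 60: (l_70 − l_90) / l_60.
= (41554 − 5598) / 62962 = 35956 / 62962 = 0.571075.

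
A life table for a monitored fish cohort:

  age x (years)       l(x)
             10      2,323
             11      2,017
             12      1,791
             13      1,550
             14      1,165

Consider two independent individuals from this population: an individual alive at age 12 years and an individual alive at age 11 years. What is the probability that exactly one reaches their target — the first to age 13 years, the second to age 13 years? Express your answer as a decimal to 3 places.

p₁ = l(13)/l(12) = 1,550/1,791 = 0.865438; p₂ = l(13)/l(11) = 1,550/2,017 = 0.768468.
P(exactly one) = p₁(1−p₂) + (1−p₁)p₂ = 0.200377 + 0.103407 = 0.303783.

0.304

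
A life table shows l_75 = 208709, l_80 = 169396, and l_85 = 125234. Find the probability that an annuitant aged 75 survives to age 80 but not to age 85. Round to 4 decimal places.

This is the probability of reaching 80 but not 85, conditional on being alive at 75: (l_80 − l_85) / l_75.
= (169396 − 125234) / 208709 = 44162 / 208709 = 0.211596.

0.2116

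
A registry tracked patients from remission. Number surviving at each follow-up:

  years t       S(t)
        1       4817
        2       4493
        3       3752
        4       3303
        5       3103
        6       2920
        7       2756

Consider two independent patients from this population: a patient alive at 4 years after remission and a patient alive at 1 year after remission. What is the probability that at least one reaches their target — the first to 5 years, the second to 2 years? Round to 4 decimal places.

p₁ = S(5)/S(4) = 3103/3303 = 0.939449; p₂ = S(2)/S(1) = 4493/4817 = 0.932738.
P(at least one) = 1 − (1−p₁)(1−p₂) = 1 − 0.060551 × 0.067262 = 0.995927.

0.9959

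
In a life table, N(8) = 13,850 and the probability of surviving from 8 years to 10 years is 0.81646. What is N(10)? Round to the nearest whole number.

N(10) = N(8) × p = 13,850 × 0.81646 = 11308.

11308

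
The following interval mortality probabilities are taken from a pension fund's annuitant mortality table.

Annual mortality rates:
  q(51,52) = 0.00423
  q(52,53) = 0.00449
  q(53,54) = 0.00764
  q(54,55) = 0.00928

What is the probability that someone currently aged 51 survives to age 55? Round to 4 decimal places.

0.9746

The overall survival probability is (1 − 0.00423) × (1 − 0.00449) × (1 − 0.00764) × (1 − 0.00928).
= 0.99577 × 0.99551 × 0.99236 × 0.99072 = 0.974596.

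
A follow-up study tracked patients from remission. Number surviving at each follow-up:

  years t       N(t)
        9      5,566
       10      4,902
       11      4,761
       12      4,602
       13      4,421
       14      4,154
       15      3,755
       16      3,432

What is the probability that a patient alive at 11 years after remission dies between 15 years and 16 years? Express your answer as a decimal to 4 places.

0.0678

This is the probability of reaching 15 but not 16, conditional on being alive at 11: (N(15) − N(16)) / N(11).
= (3,755 − 3,432) / 4,761 = 323 / 4,761 = 0.067843.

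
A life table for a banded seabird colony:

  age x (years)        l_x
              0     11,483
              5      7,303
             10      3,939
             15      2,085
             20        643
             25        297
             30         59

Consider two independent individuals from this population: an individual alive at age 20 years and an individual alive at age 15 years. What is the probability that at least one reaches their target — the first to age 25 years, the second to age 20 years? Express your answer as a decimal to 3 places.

0.628

p₁ = l_25/l_20 = 297/643 = 0.461897; p₂ = l_20/l_15 = 643/2,085 = 0.308393.
P(at least one) = 1 − (1−p₁)(1−p₂) = 1 − 0.538103 × 0.691607 = 0.627844.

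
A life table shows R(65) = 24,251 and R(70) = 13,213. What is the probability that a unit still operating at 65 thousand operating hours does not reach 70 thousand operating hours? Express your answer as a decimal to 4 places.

0.4552

P(fail before 70 | operational at 65) = 1 − R(70)/R(65) = 1 − 13,213/24,251 = (11,038)/24,251 = 0.455156.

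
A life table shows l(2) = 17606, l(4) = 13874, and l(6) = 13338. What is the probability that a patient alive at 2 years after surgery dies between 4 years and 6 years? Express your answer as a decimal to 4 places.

This is the probability of reaching 4 but not 6, conditional on being alive at 2: (l(4) − l(6)) / l(2).
= (13874 − 13338) / 17606 = 536 / 17606 = 0.030444.

0.0304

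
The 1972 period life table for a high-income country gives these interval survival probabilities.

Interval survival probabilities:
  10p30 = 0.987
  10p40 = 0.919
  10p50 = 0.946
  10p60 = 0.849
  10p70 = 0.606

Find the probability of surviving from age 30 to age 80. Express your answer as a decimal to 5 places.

The overall survival probability is 0.987 × 0.919 × 0.946 × 0.849 × 0.606.
= 0.441473.

0.44147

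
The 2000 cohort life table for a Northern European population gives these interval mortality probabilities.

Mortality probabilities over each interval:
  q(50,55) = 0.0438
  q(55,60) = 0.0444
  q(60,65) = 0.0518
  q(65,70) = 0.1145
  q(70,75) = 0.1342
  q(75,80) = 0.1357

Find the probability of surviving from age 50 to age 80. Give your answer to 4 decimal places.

0.5741

Chaining the interval survival probabilities: (1 − 0.0438) × (1 − 0.0444) × (1 − 0.0518) × (1 − 0.1145) × (1 − 0.1342) × (1 − 0.1357).
= 0.9562 × 0.9556 × 0.9482 × 0.8855 × 0.8658 × 0.8643 = 0.574111.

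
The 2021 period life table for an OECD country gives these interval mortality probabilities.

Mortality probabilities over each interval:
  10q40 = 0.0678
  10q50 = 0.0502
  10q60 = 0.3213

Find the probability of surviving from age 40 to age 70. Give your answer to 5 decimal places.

The overall survival probability is (1 − 0.0678) × (1 − 0.0502) × (1 − 0.3213).
= 0.9322 × 0.9498 × 0.6787 = 0.600923.

0.60092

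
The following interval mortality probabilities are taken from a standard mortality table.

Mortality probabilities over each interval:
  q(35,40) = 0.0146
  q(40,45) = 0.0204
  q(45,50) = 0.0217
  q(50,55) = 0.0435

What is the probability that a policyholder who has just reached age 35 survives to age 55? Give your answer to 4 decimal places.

0.9033

Survival from 35 to 55 is the product of surviving each interval: (1 − 0.0146) × (1 − 0.0204) × (1 − 0.0217) × (1 − 0.0435).
= 0.9854 × 0.9796 × 0.9783 × 0.9565 = 0.903272.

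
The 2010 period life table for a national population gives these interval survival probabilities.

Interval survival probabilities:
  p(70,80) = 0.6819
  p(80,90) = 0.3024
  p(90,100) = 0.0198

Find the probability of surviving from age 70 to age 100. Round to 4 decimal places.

P(survive 70→100) = 0.6819 × 0.3024 × 0.0198.
= 0.004083.

0.0041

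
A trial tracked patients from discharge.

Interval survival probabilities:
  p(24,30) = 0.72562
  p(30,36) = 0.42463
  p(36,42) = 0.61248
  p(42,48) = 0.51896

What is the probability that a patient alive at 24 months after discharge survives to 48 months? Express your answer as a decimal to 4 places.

0.0979

Chaining the interval survival probabilities: 0.72562 × 0.42463 × 0.61248 × 0.51896.
= 0.097937.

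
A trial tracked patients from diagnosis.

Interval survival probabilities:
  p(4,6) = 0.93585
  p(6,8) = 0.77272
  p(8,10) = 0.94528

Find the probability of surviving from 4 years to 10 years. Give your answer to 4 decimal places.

The overall survival probability is 0.93585 × 0.77272 × 0.94528.
= 0.683579.

0.6836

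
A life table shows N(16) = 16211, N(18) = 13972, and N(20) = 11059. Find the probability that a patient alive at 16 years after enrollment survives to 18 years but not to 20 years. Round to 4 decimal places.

0.1797

This is the probability of reaching 18 but not 20, conditional on being alive at 16: (N(18) − N(20)) / N(16).
= (13972 − 11059) / 16211 = 2913 / 16211 = 0.179693.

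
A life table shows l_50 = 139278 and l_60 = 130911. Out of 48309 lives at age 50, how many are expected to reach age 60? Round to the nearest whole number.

The relevant probability is 130911/139278 = 0.939926.
Expected number = 48309 × 0.939926 = 45407.

45407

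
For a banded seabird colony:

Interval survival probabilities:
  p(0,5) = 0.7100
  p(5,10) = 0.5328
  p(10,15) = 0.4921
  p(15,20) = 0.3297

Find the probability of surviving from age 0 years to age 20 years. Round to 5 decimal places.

0.06138

The overall survival probability is 0.7100 × 0.5328 × 0.4921 × 0.3297.
= 0.061375.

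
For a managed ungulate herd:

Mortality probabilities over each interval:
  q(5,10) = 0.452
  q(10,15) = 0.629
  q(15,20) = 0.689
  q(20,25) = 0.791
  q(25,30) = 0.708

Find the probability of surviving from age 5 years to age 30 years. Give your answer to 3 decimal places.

Survival from 5 to 30 is the product of surviving each interval: (1 − 0.452) × (1 − 0.629) × (1 − 0.689) × (1 − 0.791) × (1 − 0.708).
= 0.548 × 0.371 × 0.311 × 0.209 × 0.292 = 0.003859.

0.004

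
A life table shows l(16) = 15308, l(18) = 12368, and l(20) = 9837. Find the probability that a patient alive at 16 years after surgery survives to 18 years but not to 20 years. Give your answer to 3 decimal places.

This is the probability of reaching 18 but not 20, conditional on being alive at 16: (l(18) − l(20)) / l(16).
= (12368 − 9837) / 15308 = 2531 / 15308 = 0.165338.

0.165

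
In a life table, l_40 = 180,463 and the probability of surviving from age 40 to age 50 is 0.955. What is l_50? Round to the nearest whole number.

172342

l_50 = l_40 × p = 180,463 × 0.955 = 172342.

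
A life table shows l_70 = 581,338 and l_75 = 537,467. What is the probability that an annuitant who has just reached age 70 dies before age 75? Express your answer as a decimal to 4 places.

P(die before 75 | alive at 70) = 1 − l_75/l_70 = 1 − 537,467/581,338 = (43,871)/581,338 = 0.075466.

0.0755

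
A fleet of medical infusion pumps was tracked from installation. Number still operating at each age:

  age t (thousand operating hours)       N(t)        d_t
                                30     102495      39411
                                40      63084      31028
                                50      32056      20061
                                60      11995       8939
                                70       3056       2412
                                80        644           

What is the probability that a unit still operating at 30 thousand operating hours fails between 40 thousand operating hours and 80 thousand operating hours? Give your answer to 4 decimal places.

This is the probability of reaching 40 but not 80, conditional on being operational at 30: (N(40) − N(80)) / N(30).
= (63084 − 644) / 102495 = 62440 / 102495 = 0.609200.

0.6092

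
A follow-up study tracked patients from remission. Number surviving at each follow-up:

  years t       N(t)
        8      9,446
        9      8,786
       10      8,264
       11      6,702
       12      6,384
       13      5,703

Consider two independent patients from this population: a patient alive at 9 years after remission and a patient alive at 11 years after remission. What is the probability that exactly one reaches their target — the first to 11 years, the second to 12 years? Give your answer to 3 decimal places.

0.262

p₁ = N(11)/N(9) = 6,702/8,786 = 0.762804; p₂ = N(12)/N(11) = 6,384/6,702 = 0.952551.
P(exactly one) = p₁(1−p₂) + (1−p₁)p₂ = 0.036194 + 0.225941 = 0.262136.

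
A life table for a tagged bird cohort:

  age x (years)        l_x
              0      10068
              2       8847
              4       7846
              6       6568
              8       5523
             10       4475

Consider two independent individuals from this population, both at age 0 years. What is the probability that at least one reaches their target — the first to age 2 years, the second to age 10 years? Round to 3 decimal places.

p₁ = l_2/l_0 = 8847/10068 = 0.878725; p₂ = l_10/l_0 = 4475/10068 = 0.444478.
P(at least one) = 1 − (1−p₁)(1−p₂) = 1 − 0.121275 × 0.555522 = 0.932629.

0.933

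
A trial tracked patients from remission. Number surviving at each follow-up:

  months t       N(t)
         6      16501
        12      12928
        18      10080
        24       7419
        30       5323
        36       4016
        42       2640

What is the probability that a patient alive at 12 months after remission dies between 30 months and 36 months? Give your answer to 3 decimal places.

0.101

This is the probability of reaching 30 but not 36, conditional on being alive at 12: (N(30) − N(36)) / N(12).
= (5323 − 4016) / 12928 = 1307 / 12928 = 0.101098.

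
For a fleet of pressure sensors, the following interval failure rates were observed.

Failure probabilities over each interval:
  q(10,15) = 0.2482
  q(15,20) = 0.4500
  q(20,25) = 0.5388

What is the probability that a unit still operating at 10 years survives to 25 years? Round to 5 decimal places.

0.19070

The overall survival probability is (1 − 0.2482) × (1 − 0.4500) × (1 − 0.5388).
= 0.7518 × 0.5500 × 0.4612 = 0.190702.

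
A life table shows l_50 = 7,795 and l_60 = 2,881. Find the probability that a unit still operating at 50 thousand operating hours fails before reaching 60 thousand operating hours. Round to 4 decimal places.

P(fail before 60 | operational at 50) = 1 − l_60/l_50 = 1 − 2,881/7,795 = (4,914)/7,795 = 0.630404.

0.6304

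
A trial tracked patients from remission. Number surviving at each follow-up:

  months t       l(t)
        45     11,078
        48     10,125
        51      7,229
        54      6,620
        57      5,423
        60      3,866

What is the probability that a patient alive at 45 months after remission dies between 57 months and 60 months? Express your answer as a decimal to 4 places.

0.1405

This is the probability of reaching 57 but not 60, conditional on being alive at 45: (l(57) − l(60)) / l(45).
= (5,423 − 3,866) / 11,078 = 1,557 / 11,078 = 0.140549.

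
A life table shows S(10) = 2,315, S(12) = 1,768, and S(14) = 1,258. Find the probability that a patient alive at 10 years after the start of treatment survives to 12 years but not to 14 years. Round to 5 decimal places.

This is the probability of reaching 12 but not 14, conditional on being alive at 10: (S(12) − S(14)) / S(10).
= (1,768 − 1,258) / 2,315 = 510 / 2,315 = 0.220302.

0.22030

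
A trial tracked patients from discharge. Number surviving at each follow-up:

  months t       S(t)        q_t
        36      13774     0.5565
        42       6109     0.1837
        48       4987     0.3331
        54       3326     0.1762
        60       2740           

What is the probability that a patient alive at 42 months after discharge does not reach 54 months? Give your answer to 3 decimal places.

P(die before 54 | alive at 42) = 1 − S(54)/S(42) = 1 − 3326/6109 = (2783)/6109 = 0.455557.

0.456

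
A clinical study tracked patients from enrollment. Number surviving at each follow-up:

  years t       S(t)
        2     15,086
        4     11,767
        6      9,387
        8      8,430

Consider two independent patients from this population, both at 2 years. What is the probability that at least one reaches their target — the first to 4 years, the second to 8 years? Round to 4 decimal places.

0.9029

p₁ = S(4)/S(2) = 11,767/15,086 = 0.779995; p₂ = S(8)/S(2) = 8,430/15,086 = 0.558796.
P(at least one) = 1 − (1−p₁)(1−p₂) = 1 − 0.220005 × 0.441204 = 0.902933.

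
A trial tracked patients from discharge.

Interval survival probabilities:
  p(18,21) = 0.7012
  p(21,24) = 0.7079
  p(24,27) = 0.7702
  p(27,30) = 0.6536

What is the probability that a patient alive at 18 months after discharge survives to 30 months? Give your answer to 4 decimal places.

0.2499

P(survive 18→30) = 0.7012 × 0.7079 × 0.7702 × 0.6536.
= 0.249879.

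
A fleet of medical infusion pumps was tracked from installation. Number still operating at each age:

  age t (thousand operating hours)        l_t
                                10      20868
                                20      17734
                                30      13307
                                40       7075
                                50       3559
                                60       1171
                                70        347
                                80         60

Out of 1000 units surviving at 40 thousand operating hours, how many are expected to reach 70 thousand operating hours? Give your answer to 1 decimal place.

49.0

The relevant probability is 347/7075 = 0.049046.
Expected number = 1000 × 0.049046 = 49.0.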